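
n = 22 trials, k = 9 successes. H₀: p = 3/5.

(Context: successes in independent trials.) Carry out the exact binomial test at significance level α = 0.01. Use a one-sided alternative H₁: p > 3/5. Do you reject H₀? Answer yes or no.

Exact binomial: n=22, k=9, p₀=3/5=0.6000
P(X≥9) from Σ C(n,i)·p₀^i·(1−p₀)^(n−i)
p-value (one-sided, H₁ greater) = 0.97853
At α=0.01: p ≥ α → fail to reject H₀

reject H₀: no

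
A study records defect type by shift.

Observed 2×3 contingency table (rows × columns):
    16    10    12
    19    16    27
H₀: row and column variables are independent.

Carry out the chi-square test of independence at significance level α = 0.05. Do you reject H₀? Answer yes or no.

reject H₀: no

Row totals [38, 62], col totals [35, 26, 39], n=100
χ² = (16−13.30)²/13.30 + (10−9.88)²/9.88 + (12−14.82)²/14.82 + (19−21.70)²/21.70 + (16−16.12)²/16.12 + (27−24.18)²/24.18 = 1.7519
df = 2
p-value (upper-tail) = 0.41647
At α=0.05: p ≥ α → fail to reject H₀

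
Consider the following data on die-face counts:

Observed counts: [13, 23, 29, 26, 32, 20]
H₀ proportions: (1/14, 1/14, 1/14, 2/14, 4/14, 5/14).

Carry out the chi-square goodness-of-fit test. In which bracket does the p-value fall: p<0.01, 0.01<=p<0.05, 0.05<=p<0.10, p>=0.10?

p-value bracket: p<0.01

n = 143; E_i = n·p_i = [10.21, 10.21, 10.21, 20.43, 40.86, 51.07]
χ² = (13−10.21)²/10.21 + (23−10.21)²/10.21 + (29−10.21)²/10.21 + (26−20.43)²/20.43 + (32−40.86)²/40.86 + (20−51.07)²/51.07 = 73.6573
df = 5
p-value (upper-tail) = 0.00000
→ bracket: p<0.01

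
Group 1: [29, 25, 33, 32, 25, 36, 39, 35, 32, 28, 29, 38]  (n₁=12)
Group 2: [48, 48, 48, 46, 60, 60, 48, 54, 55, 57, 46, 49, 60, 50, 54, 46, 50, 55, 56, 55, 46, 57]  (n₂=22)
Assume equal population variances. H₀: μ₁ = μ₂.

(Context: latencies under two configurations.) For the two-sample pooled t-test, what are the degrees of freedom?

degrees of freedom = 32

df = n₁ + n₂ − 2 = 12 + 22 − 2 = 32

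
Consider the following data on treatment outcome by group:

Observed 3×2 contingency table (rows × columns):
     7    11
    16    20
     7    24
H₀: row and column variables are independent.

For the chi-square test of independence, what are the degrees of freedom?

degrees of freedom = 2

df = (r−1)(c−1) = (3−1)·(2−1) = 2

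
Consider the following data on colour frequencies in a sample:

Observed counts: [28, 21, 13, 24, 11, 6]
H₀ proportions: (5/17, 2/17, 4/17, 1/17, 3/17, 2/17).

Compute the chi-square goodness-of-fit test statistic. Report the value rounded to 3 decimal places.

n = 103; E_i = n·p_i = [30.29, 12.12, 24.24, 6.06, 18.18, 12.12]
χ² = (28−30.29)²/30.29 + (21−12.12)²/12.12 + (13−24.24)²/24.24 + (24−6.06)²/6.06 + (11−18.18)²/18.18 + (6−12.12)²/12.12 = 70.9419
df = 5

test statistic = 70.942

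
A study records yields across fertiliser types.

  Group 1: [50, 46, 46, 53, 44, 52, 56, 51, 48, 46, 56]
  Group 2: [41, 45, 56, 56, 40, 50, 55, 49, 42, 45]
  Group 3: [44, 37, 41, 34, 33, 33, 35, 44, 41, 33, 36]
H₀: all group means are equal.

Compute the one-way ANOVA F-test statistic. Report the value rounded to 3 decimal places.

test statistic = 19.944

Group means [49.82, 47.90, 37.36], grand mean 44.938
SSB = Σnᵢ(x̄ᵢ−x̄)² = 980.793; SSW = ΣΣ(x−x̄ᵢ)² = 713.082
MSB = 980.793/2 = 490.3966; MSW = 713.082/29 = 24.5890
F = MSB/MSW = 19.9437
df = (2, 29)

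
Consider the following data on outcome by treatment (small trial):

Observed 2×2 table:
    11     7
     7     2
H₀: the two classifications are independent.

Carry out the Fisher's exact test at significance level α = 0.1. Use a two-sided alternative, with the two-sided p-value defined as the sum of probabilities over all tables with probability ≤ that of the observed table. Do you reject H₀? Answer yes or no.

reject H₀: no

Margins: r₁=18, r₂=9, c₁=18, c₂=9, n=27
p_obs = C(18,11)·C(9,7)/C(27,18); sum pmf over tables with pmf ≤ p_obs
p-value (two-sided) = 0.66729
At α=0.1: p ≥ α → fail to reject H₀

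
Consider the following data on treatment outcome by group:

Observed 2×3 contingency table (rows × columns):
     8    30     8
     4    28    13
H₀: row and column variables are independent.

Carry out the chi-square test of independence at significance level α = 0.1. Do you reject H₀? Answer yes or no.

reject H₀: no

Row totals [46, 45], col totals [12, 58, 21], n=91
χ² = (8−6.07)²/6.07 + (30−29.32)²/29.32 + (8−10.62)²/10.62 + (4−5.93)²/5.93 + (28−28.68)²/28.68 + (13−10.38)²/10.38 = 2.5821
df = 2
p-value (upper-tail) = 0.27498
At α=0.1: p ≥ α → fail to reject H₀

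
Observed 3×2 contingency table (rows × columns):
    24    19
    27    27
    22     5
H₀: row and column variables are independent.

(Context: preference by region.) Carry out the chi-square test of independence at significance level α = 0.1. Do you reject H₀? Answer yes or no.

Row totals [43, 54, 27], col totals [73, 51], n=124
χ² = (24−25.31)²/25.31 + (19−17.69)²/17.69 + (27−31.79)²/31.79 + (27−22.21)²/22.21 + (22−15.90)²/15.90 + (5−11.10)²/11.10 = 7.6218
df = 2
p-value (upper-tail) = 0.02213
At α=0.1: p < α → reject H₀

reject H₀: yes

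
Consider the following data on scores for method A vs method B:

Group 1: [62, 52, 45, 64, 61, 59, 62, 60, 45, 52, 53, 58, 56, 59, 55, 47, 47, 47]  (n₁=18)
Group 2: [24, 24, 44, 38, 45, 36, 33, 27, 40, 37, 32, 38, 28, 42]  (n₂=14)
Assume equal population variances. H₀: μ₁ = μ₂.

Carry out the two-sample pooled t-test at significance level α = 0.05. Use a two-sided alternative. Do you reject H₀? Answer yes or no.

reject H₀: yes

x̄₁=54.667, s₁=6.389, n₁=18
x̄₂=34.857, s₂=7.048, n₂=14
s_p² = [17·6.389² + 13·7.048²]/30 = 44.6571
SE = √(s_p²·(1/18+1/14)) = 2.3813
t = (54.667−34.857)/2.3813 = 8.3187
df = 30
p-value (two-sided) = 0.00000
At α=0.05: p < α → reject H₀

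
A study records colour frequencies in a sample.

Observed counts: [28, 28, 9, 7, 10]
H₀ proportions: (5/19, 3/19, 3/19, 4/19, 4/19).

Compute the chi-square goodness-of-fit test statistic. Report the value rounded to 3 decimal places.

n = 82; E_i = n·p_i = [21.58, 12.95, 12.95, 17.26, 17.26]
χ² = (28−21.58)²/21.58 + (28−12.95)²/12.95 + (9−12.95)²/12.95 + (7−17.26)²/17.26 + (10−17.26)²/17.26 = 29.7717
df = 4

test statistic = 29.772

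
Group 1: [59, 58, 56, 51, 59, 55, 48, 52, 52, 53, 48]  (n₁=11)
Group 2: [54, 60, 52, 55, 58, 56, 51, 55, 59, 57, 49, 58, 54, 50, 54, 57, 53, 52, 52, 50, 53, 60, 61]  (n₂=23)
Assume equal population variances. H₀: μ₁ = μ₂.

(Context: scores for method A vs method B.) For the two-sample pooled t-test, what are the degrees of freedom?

degrees of freedom = 32

df = n₁ + n₂ − 2 = 11 + 23 − 2 = 32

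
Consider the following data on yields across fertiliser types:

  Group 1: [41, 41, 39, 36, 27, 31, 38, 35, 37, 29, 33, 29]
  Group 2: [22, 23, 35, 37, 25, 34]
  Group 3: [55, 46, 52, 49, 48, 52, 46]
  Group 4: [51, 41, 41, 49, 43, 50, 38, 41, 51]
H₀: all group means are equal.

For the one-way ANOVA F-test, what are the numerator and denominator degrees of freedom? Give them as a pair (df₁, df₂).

degrees of freedom = [3, 30]

k = 4 groups, N = 34 total
df = (k−1, N−k) = (4−1, 34−4) = (3, 30)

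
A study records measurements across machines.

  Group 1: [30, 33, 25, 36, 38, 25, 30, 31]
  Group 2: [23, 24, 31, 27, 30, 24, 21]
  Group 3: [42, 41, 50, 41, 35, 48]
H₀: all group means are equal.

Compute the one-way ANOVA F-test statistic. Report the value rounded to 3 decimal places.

Group means [31.00, 25.71, 42.83], grand mean 32.619
SSB = Σnᵢ(x̄ᵢ−x̄)² = 980.690; SSW = ΣΣ(x−x̄ᵢ)² = 382.262
MSB = 980.690/2 = 490.3452; MSW = 382.262/18 = 21.2368
F = MSB/MSW = 23.0894
df = (2, 18)

test statistic = 23.089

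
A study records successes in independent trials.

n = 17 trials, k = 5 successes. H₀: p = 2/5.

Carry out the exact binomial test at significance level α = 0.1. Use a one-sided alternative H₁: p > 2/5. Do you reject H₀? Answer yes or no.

Exact binomial: n=17, k=5, p₀=2/5=0.4000
P(X≥5) from Σ C(n,i)·p₀^i·(1−p₀)^(n−i)
p-value (one-sided, H₁ greater) = 0.87400
At α=0.1: p ≥ α → fail to reject H₀

reject H₀: no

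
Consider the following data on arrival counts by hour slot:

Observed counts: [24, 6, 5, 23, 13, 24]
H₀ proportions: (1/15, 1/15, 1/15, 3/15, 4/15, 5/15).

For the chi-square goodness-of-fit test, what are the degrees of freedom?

df = k − 1 = 6 − 1 = 5

degrees of freedom = 5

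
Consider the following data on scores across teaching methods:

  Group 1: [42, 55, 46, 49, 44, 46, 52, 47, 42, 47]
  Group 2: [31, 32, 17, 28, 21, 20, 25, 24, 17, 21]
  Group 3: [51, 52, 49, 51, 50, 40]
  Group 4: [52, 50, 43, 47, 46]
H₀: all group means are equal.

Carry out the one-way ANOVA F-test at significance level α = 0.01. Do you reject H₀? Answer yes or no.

Group means [47.00, 23.60, 48.83, 47.60], grand mean 39.903
SSB = Σnᵢ(x̄ᵢ−x̄)² = 3936.276; SSW = ΣΣ(x−x̄ᵢ)² = 562.433
MSB = 3936.276/3 = 1312.0921; MSW = 562.433/27 = 20.8309
F = MSB/MSW = 62.9879
df = (3, 27)
p-value (upper-tail) = 0.00000
At α=0.01: p < α → reject H₀

reject H₀: yes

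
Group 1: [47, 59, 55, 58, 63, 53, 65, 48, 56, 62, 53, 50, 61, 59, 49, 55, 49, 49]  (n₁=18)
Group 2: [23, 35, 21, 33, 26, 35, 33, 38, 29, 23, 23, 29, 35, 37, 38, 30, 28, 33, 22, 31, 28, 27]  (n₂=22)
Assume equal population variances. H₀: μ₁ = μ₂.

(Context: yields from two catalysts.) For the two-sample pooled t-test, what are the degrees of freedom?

df = n₁ + n₂ − 2 = 18 + 22 − 2 = 38

degrees of freedom = 38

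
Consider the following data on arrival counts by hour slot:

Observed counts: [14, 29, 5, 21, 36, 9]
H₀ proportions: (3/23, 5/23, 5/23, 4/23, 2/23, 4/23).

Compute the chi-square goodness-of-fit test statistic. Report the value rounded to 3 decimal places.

test statistic = 91.191

n = 114; E_i = n·p_i = [14.87, 24.78, 24.78, 19.83, 9.91, 19.83]
χ² = (14−14.87)²/14.87 + (29−24.78)²/24.78 + (5−24.78)²/24.78 + (21−19.83)²/19.83 + (36−9.91)²/9.91 + (9−19.83)²/19.83 = 91.1909
df = 5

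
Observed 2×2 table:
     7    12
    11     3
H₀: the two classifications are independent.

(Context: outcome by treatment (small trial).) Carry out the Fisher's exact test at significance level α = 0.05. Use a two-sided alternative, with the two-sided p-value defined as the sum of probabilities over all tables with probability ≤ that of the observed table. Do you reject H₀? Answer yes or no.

reject H₀: yes

Margins: r₁=19, r₂=14, c₁=18, c₂=15, n=33
p_obs = C(19,7)·C(14,11)/C(33,18); sum pmf over tables with pmf ≤ p_obs
p-value (two-sided) = 0.03290
At α=0.05: p < α → reject H₀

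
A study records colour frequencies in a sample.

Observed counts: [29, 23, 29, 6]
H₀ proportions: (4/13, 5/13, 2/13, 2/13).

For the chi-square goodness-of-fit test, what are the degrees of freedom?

df = k − 1 = 4 − 1 = 3

degrees of freedom = 3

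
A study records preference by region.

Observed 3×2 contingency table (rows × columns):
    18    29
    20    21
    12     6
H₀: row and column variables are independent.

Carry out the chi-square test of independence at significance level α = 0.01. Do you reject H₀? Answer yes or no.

reject H₀: no

Row totals [47, 41, 18], col totals [50, 56], n=106
χ² = (18−22.17)²/22.17 + (29−24.83)²/24.83 + (20−19.34)²/19.34 + (21−21.66)²/21.66 + (12−8.49)²/8.49 + (6−9.51)²/9.51 = 4.2729
df = 2
p-value (upper-tail) = 0.11807
At α=0.01: p ≥ α → fail to reject H₀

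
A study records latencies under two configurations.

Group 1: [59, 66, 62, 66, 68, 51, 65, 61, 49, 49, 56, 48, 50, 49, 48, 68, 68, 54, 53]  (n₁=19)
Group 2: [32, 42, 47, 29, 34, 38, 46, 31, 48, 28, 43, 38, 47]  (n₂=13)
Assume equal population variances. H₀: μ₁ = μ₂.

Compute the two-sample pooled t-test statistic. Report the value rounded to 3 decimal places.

x̄₁=57.368, s₁=7.805, n₁=19
x̄₂=38.692, s₂=7.319, n₂=13
s_p² = [18·7.805² + 12·7.319²]/30 = 57.9730
SE = √(s_p²·(1/19+1/13)) = 2.7406
t = (57.368−38.692)/2.7406 = 6.8147
df = 30

test statistic = 6.815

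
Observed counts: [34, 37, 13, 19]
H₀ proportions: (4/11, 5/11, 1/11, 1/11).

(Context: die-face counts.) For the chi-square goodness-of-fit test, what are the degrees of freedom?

df = k − 1 = 4 − 1 = 3

degrees of freedom = 3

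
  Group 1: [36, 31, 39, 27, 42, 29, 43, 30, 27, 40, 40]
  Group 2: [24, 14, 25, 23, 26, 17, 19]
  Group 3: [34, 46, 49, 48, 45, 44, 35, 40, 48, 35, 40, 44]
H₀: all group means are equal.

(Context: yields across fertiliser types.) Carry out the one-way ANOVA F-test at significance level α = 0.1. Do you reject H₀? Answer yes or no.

Group means [34.91, 21.14, 42.33], grand mean 34.667
SSB = Σnᵢ(x̄ᵢ−x̄)² = 1986.234; SSW = ΣΣ(x−x̄ᵢ)² = 830.433
MSB = 1986.234/2 = 993.1169; MSW = 830.433/27 = 30.7568
F = MSB/MSW = 32.2894
df = (2, 27)
p-value (upper-tail) = 0.00000
At α=0.1: p < α → reject H₀

reject H₀: yes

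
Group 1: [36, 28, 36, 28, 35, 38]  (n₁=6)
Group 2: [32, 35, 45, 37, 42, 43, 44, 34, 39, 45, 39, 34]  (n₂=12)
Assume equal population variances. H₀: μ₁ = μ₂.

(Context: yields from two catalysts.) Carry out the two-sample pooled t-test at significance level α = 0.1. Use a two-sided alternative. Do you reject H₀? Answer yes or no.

reject H₀: yes

x̄₁=33.500, s₁=4.370, n₁=6
x̄₂=39.083, s₂=4.680, n₂=12
s_p² = [5·4.370² + 11·4.680²]/16 = 21.0260
SE = √(s_p²·(1/6+1/12)) = 2.2927
t = (33.500−39.083)/2.2927 = -2.4353
df = 16
p-value (two-sided) = 0.02696
At α=0.1: p < α → reject H₀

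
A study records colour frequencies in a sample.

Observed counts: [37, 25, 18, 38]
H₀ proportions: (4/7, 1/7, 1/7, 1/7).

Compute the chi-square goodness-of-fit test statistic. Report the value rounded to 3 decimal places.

n = 118; E_i = n·p_i = [67.43, 16.86, 16.86, 16.86]
χ² = (37−67.43)²/67.43 + (25−16.86)²/16.86 + (18−16.86)²/16.86 + (38−16.86)²/16.86 = 44.2606
df = 3

test statistic = 44.261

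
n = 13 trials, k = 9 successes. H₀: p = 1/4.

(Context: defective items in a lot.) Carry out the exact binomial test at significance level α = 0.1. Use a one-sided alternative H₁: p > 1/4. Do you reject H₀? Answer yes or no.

reject H₀: yes

Exact binomial: n=13, k=9, p₀=1/4=0.2500
P(X≥9) from Σ C(n,i)·p₀^i·(1−p₀)^(n−i)
p-value (one-sided, H₁ greater) = 0.00099
At α=0.1: p < α → reject H₀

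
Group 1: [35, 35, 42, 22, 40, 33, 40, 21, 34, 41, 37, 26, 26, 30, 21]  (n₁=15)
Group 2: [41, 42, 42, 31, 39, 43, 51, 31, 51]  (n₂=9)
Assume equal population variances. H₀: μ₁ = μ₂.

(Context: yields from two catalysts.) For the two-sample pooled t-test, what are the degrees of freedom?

degrees of freedom = 22

df = n₁ + n₂ − 2 = 15 + 9 − 2 = 22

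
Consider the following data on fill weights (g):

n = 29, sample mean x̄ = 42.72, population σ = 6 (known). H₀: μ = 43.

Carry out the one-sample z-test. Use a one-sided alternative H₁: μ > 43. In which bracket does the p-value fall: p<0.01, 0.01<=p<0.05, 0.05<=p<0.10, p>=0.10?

p-value bracket: p>=0.10

SE = σ/√n = 6/√29 = 1.1142
z = (x̄−μ₀)/SE = (42.72−43)/1.1142 = -0.2513
p-value (one-sided, H₁ greater) = 0.59921
→ bracket: p>=0.10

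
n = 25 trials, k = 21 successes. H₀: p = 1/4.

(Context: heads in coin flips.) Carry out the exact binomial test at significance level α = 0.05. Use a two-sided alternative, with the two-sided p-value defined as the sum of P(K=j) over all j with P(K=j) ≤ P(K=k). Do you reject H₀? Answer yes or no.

Exact binomial: n=25, k=21, p₀=1/4=0.2500
P(X=j) = C(n,j)·p₀^j·(1−p₀)^(n−j); p = Σ P(X=j) over j with P(X=j) ≤ P(X=21)
p-value (two-sided) = 0.00000
At α=0.05: p < α → reject H₀

reject H₀: yes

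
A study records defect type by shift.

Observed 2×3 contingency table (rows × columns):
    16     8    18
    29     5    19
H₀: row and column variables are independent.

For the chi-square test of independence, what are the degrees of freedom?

degrees of freedom = 2

df = (r−1)(c−1) = (2−1)·(3−1) = 2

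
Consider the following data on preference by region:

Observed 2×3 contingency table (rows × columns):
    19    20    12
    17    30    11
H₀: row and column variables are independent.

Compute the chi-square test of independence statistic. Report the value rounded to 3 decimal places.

Row totals [51, 58], col totals [36, 50, 23], n=109
χ² = (19−16.84)²/16.84 + (20−23.39)²/23.39 + (12−10.76)²/10.76 + (17−19.16)²/19.16 + (30−26.61)²/26.61 + (11−12.24)²/12.24 = 1.7121
df = 2

test statistic = 1.712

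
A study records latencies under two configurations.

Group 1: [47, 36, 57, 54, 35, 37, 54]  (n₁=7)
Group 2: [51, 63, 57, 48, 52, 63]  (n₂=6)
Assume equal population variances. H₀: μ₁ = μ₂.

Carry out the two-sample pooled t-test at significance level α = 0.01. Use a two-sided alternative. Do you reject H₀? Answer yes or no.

x̄₁=45.714, s₁=9.587, n₁=7
x̄₂=55.667, s₂=6.377, n₂=6
s_p² = [6·9.587² + 5·6.377²]/11 = 68.6147
SE = √(s_p²·(1/7+1/6)) = 4.6085
t = (45.714−55.667)/4.6085 = -2.1596
df = 11
p-value (two-sided) = 0.05374
At α=0.01: p ≥ α → fail to reject H₀

reject H₀: no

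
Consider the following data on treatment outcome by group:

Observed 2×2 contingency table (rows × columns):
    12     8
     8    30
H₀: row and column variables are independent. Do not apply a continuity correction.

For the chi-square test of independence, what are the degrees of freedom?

degrees of freedom = 1

df = (r−1)(c−1) = (2−1)·(2−1) = 1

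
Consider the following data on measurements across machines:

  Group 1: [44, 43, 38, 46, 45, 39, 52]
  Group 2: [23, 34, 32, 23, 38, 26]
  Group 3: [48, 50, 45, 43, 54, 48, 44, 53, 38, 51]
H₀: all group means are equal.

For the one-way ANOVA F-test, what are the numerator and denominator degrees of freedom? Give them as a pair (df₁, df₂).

k = 3 groups, N = 23 total
df = (k−1, N−k) = (3−1, 23−3) = (2, 20)

degrees of freedom = [2, 20]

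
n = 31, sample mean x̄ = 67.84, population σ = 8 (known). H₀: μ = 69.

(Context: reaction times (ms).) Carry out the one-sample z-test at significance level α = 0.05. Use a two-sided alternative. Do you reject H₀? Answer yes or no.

SE = σ/√n = 8/√31 = 1.4368
z = (x̄−μ₀)/SE = (67.84−69)/1.4368 = -0.8073
p-value (two-sided) = 0.41948
At α=0.05: p ≥ α → fail to reject H₀

reject H₀: no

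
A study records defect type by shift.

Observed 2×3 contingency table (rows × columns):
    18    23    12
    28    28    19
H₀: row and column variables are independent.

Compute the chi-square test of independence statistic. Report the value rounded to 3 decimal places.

test statistic = 0.478

Row totals [53, 75], col totals [46, 51, 31], n=128
χ² = (18−19.05)²/19.05 + (23−21.12)²/21.12 + (12−12.84)²/12.84 + (28−26.95)²/26.95 + (28−29.88)²/29.88 + (19−18.16)²/18.16 = 0.4776
df = 2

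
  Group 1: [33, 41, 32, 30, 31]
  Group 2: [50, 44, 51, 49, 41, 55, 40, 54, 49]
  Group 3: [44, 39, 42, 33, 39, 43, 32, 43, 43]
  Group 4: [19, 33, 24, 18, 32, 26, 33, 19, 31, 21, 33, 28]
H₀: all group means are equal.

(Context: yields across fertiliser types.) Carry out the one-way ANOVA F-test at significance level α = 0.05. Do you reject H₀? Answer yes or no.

Group means [33.40, 48.11, 39.78, 26.42], grand mean 36.429
SSB = Σnᵢ(x̄ᵢ−x̄)² = 2578.010; SSW = ΣΣ(x−x̄ᵢ)² = 868.561
MSB = 2578.010/3 = 859.3368; MSW = 868.561/31 = 28.0181
F = MSB/MSW = 30.6708
df = (3, 31)
p-value (upper-tail) = 0.00000
At α=0.05: p < α → reject H₀

reject H₀: yes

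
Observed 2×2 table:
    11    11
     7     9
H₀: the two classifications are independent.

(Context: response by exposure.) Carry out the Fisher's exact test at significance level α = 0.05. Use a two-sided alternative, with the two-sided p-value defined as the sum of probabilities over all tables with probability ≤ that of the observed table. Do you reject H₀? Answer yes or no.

Margins: r₁=22, r₂=16, c₁=18, c₂=20, n=38
p_obs = C(22,11)·C(16,7)/C(38,18); sum pmf over tables with pmf ≤ p_obs
p-value (two-sided) = 0.75215
At α=0.05: p ≥ α → fail to reject H₀

reject H₀: no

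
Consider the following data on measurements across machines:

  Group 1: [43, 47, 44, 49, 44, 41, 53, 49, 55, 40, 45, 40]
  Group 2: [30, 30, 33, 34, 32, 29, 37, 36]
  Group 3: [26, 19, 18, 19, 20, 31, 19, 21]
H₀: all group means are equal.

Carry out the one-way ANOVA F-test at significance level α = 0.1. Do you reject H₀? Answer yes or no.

reject H₀: yes

Group means [45.83, 32.62, 21.62], grand mean 35.143
SSB = Σnᵢ(x̄ᵢ−x̄)² = 2884.012; SSW = ΣΣ(x−x̄ᵢ)² = 467.417
MSB = 2884.012/2 = 1442.0060; MSW = 467.417/25 = 18.6967
F = MSB/MSW = 77.1264
df = (2, 25)
p-value (upper-tail) = 0.00000
At α=0.1: p < α → reject H₀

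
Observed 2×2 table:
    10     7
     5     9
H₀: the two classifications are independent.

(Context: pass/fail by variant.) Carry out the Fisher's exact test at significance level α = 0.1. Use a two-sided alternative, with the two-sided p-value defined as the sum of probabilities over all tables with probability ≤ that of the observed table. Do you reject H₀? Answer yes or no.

Margins: r₁=17, r₂=14, c₁=15, c₂=16, n=31
p_obs = C(17,10)·C(14,5)/C(31,15); sum pmf over tables with pmf ≤ p_obs
p-value (two-sided) = 0.28516
At α=0.1: p ≥ α → fail to reject H₀

reject H₀: no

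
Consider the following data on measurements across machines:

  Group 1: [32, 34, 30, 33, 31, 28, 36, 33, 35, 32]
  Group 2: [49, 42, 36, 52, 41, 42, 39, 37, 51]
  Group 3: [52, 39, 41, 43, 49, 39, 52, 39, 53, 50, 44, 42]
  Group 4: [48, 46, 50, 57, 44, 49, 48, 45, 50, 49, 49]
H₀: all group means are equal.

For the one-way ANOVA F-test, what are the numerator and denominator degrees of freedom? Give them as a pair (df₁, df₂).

k = 4 groups, N = 42 total
df = (k−1, N−k) = (4−1, 42−4) = (3, 38)

degrees of freedom = [3, 38]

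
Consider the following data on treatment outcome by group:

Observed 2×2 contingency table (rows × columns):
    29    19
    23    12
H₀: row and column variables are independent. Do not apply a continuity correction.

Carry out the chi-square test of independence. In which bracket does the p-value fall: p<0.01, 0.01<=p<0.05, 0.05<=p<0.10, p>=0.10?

Row totals [48, 35], col totals [52, 31], n=83
χ² = (29−30.07)²/30.07 + (19−17.93)²/17.93 + (23−21.93)²/21.93 + (12−13.07)²/13.07 = 0.2428
df = 1
p-value (upper-tail) = 0.62222
→ bracket: p>=0.10

p-value bracket: p>=0.10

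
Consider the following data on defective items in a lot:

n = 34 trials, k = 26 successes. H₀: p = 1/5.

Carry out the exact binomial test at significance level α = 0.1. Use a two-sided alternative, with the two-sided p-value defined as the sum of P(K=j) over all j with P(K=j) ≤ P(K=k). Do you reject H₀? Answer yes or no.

reject H₀: yes

Exact binomial: n=34, k=26, p₀=1/5=0.2000
P(X=j) = C(n,j)·p₀^j·(1−p₀)^(n−j); p = Σ P(X=j) over j with P(X=j) ≤ P(X=26)
p-value (two-sided) = 0.00000
At α=0.1: p < α → reject H₀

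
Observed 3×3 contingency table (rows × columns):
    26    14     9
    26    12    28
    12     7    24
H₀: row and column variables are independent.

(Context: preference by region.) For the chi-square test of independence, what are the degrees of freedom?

df = (r−1)(c−1) = (3−1)·(3−1) = 4

degrees of freedom = 4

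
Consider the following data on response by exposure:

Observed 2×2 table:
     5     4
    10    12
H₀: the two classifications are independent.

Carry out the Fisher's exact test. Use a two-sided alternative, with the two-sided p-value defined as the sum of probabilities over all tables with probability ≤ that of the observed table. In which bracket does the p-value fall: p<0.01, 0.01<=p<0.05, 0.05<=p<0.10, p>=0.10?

p-value bracket: p>=0.10

Margins: r₁=9, r₂=22, c₁=15, c₂=16, n=31
p_obs = C(9,5)·C(22,10)/C(31,15); sum pmf over tables with pmf ≤ p_obs
p-value (two-sided) = 0.70425
→ bracket: p>=0.10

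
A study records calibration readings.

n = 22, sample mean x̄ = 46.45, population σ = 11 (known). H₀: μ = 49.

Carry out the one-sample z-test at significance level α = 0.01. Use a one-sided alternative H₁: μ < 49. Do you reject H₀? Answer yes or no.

SE = σ/√n = 11/√22 = 2.3452
z = (x̄−μ₀)/SE = (46.45−49)/2.3452 = -1.0873
p-value (one-sided, H₁ less) = 0.13845
At α=0.01: p ≥ α → fail to reject H₀

reject H₀: no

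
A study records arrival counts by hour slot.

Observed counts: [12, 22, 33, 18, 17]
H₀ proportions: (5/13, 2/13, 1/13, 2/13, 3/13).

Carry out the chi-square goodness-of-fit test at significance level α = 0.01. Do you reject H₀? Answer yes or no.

n = 102; E_i = n·p_i = [39.23, 15.69, 7.85, 15.69, 23.54]
χ² = (12−39.23)²/39.23 + (22−15.69)²/15.69 + (33−7.85)²/7.85 + (18−15.69)²/15.69 + (17−23.54)²/23.54 = 104.2327
df = 4
p-value (upper-tail) = 0.00000
At α=0.01: p < α → reject H₀

reject H₀: yes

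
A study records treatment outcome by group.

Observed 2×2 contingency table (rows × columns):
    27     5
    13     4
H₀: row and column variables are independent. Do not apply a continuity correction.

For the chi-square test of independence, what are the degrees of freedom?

df = (r−1)(c−1) = (2−1)·(2−1) = 1

degrees of freedom = 1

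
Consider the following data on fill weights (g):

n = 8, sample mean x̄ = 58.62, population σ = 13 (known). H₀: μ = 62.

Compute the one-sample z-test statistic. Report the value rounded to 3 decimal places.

test statistic = -0.735

SE = σ/√n = 13/√8 = 4.5962
z = (x̄−μ₀)/SE = (58.62−62)/4.5962 = -0.7354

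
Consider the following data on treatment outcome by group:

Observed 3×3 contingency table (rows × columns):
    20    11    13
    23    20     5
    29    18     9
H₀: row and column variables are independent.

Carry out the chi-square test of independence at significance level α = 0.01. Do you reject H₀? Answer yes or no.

Row totals [44, 48, 56], col totals [72, 49, 27], n=148
χ² = (20−21.41)²/21.41 + (11−14.57)²/14.57 + (13−8.03)²/8.03 + (23−23.35)²/23.35 + (20−15.89)²/15.89 + (5−8.76)²/8.76 + (29−27.24)²/27.24 + (18−18.54)²/18.54 + (9−10.22)²/10.22 = 6.9996
df = 4
p-value (upper-tail) = 0.13591
At α=0.01: p ≥ α → fail to reject H₀

reject H₀: no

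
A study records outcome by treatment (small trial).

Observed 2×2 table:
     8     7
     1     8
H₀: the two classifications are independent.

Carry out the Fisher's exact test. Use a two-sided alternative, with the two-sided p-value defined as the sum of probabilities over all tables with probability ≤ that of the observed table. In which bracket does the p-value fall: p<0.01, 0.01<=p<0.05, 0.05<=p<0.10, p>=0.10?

p-value bracket: 0.05<=p<0.10

Margins: r₁=15, r₂=9, c₁=9, c₂=15, n=24
p_obs = C(15,8)·C(9,1)/C(24,9); sum pmf over tables with pmf ≤ p_obs
p-value (two-sided) = 0.08035
→ bracket: 0.05<=p<0.10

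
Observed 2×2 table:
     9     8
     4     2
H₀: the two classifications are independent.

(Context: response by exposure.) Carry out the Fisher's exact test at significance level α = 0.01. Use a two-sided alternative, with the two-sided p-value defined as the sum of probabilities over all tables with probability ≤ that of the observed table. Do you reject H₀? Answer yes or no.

Margins: r₁=17, r₂=6, c₁=13, c₂=10, n=23
p_obs = C(17,9)·C(6,4)/C(23,13); sum pmf over tables with pmf ≤ p_obs
p-value (two-sided) = 0.66002
At α=0.01: p ≥ α → fail to reject H₀

reject H₀: no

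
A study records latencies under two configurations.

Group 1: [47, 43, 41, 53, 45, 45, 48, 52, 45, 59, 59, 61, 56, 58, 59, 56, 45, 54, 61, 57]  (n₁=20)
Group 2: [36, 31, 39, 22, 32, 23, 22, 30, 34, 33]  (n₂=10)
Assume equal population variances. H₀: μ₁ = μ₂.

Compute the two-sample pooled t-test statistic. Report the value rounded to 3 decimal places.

test statistic = 8.792

x̄₁=52.200, s₁=6.670, n₁=20
x̄₂=30.200, s₂=5.996, n₂=10
s_p² = [19·6.670² + 9·5.996²]/28 = 41.7429
SE = √(s_p²·(1/20+1/10)) = 2.5023
t = (52.200−30.200)/2.5023 = 8.7920
df = 28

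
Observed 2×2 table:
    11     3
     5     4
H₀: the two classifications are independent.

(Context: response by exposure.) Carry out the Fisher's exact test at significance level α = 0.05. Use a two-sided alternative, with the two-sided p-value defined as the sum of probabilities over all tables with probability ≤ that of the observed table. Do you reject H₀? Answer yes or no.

Margins: r₁=14, r₂=9, c₁=16, c₂=7, n=23
p_obs = C(14,11)·C(9,5)/C(23,16); sum pmf over tables with pmf ≤ p_obs
p-value (two-sided) = 0.36304
At α=0.05: p ≥ α → fail to reject H₀

reject H₀: no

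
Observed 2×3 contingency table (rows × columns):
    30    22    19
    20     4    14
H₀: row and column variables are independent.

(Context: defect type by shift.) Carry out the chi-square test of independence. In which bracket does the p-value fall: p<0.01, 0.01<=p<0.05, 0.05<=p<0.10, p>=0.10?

Row totals [71, 38], col totals [50, 26, 33], n=109
χ² = (30−32.57)²/32.57 + (22−16.94)²/16.94 + (19−21.50)²/21.50 + (20−17.43)²/17.43 + (4−9.06)²/9.06 + (14−11.50)²/11.50 = 5.7559
df = 2
p-value (upper-tail) = 0.05625
→ bracket: 0.05<=p<0.10

p-value bracket: 0.05<=p<0.10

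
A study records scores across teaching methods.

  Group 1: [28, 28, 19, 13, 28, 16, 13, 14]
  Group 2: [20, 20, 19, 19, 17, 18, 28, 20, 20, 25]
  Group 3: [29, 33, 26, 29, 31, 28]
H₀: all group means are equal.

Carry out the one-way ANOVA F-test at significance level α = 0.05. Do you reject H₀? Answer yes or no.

reject H₀: yes

Group means [19.88, 20.60, 29.33], grand mean 22.542
SSB = Σnᵢ(x̄ᵢ−x̄)² = 371.350; SSW = ΣΣ(x−x̄ᵢ)² = 472.608
MSB = 371.350/2 = 185.6750; MSW = 472.608/21 = 22.5052
F = MSB/MSW = 8.2503
df = (2, 21)
p-value (upper-tail) = 0.00227
At α=0.05: p < α → reject H₀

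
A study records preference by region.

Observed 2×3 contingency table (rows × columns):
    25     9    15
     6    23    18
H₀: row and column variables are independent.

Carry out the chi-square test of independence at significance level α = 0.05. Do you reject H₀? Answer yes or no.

Row totals [49, 47], col totals [31, 32, 33], n=96
χ² = (25−15.82)²/15.82 + (9−16.33)²/16.33 + (15−16.84)²/16.84 + (6−15.18)²/15.18 + (23−15.67)²/15.67 + (18−16.16)²/16.16 = 18.0090
df = 2
p-value (upper-tail) = 0.00012
At α=0.05: p < α → reject H₀

reject H₀: yes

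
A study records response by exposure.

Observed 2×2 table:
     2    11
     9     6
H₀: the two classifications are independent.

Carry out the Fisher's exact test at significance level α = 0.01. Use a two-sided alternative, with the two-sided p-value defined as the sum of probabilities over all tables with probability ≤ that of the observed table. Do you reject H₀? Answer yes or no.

reject H₀: no

Margins: r₁=13, r₂=15, c₁=11, c₂=17, n=28
p_obs = C(13,2)·C(15,9)/C(28,11); sum pmf over tables with pmf ≤ p_obs
p-value (two-sided) = 0.02376
At α=0.01: p ≥ α → fail to reject H₀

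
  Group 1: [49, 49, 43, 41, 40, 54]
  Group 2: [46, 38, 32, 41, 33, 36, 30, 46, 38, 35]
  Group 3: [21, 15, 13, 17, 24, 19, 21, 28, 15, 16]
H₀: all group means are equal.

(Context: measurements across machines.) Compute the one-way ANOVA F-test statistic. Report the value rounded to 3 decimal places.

Group means [46.00, 37.50, 18.90], grand mean 32.308
SSB = Σnᵢ(x̄ᵢ−x̄)² = 3192.138; SSW = ΣΣ(x−x̄ᵢ)² = 619.400
MSB = 3192.138/2 = 1596.0692; MSW = 619.400/23 = 26.9304
F = MSB/MSW = 59.2664
df = (2, 23)

test statistic = 59.266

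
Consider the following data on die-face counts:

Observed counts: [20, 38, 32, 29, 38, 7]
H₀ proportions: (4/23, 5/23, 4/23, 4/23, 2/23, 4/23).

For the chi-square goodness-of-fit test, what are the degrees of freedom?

degrees of freedom = 5

df = k − 1 = 6 − 1 = 5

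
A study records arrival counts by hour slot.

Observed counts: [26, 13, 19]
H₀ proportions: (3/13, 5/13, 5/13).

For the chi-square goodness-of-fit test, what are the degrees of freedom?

degrees of freedom = 2

df = k − 1 = 3 − 1 = 2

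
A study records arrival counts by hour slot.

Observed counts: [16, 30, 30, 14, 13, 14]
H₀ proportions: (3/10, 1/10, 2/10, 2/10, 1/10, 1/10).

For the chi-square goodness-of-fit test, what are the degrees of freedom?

df = k − 1 = 6 − 1 = 5

degrees of freedom = 5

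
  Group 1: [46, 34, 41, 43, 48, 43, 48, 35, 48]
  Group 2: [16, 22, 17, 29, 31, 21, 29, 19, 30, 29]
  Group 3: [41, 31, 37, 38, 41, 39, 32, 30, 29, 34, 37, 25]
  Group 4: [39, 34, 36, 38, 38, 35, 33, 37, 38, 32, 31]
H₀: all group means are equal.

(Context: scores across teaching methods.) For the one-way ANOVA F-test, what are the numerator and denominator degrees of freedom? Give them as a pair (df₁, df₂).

k = 4 groups, N = 42 total
df = (k−1, N−k) = (4−1, 42−4) = (3, 38)

degrees of freedom = [3, 38]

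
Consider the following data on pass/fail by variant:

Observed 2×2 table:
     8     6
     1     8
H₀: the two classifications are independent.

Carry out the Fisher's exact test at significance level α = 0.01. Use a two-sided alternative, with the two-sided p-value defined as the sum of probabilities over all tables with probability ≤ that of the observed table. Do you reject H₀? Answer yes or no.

Margins: r₁=14, r₂=9, c₁=9, c₂=14, n=23
p_obs = C(14,8)·C(9,1)/C(23,9); sum pmf over tables with pmf ≤ p_obs
p-value (two-sided) = 0.03969
At α=0.01: p ≥ α → fail to reject H₀

reject H₀: no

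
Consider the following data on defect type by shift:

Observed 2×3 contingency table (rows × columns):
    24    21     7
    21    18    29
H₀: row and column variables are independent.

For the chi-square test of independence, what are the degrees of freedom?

df = (r−1)(c−1) = (2−1)·(3−1) = 2

degrees of freedom = 2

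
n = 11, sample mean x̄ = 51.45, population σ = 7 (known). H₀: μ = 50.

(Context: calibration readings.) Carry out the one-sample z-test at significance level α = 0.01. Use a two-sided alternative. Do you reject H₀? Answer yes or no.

SE = σ/√n = 7/√11 = 2.1106
z = (x̄−μ₀)/SE = (51.45−50)/2.1106 = 0.6870
p-value (two-sided) = 0.49207
At α=0.01: p ≥ α → fail to reject H₀

reject H₀: no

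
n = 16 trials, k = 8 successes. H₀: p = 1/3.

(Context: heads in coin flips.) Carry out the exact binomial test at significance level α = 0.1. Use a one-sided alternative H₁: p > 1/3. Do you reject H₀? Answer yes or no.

reject H₀: no

Exact binomial: n=16, k=8, p₀=1/3=0.3333
P(X≥8) from Σ C(n,i)·p₀^i·(1−p₀)^(n−i)
p-value (one-sided, H₁ greater) = 0.12650
At α=0.1: p ≥ α → fail to reject H₀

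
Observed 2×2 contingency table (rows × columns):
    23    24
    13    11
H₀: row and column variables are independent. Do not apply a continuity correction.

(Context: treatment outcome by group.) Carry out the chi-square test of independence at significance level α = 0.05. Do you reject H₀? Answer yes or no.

Row totals [47, 24], col totals [36, 35], n=71
χ² = (23−23.83)²/23.83 + (24−23.17)²/23.17 + (13−12.17)²/12.17 + (11−11.83)²/11.83 = 0.1739
df = 1
p-value (upper-tail) = 0.67667
At α=0.05: p ≥ α → fail to reject H₀

reject H₀: no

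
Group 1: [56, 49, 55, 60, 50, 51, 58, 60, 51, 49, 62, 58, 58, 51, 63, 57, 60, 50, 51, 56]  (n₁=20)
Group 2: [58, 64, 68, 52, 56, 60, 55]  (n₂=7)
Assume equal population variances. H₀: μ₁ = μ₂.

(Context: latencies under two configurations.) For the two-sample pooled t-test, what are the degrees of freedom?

df = n₁ + n₂ − 2 = 20 + 7 − 2 = 25

degrees of freedom = 25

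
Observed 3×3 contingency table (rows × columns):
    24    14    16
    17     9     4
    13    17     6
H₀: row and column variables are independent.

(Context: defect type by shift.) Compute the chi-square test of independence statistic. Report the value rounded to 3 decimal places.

test statistic = 7.573

Row totals [54, 30, 36], col totals [54, 40, 26], n=120
χ² = (24−24.30)²/24.30 + (14−18.00)²/18.00 + (16−11.70)²/11.70 + (17−13.50)²/13.50 + (9−10.00)²/10.00 + (4−6.50)²/6.50 + (13−16.20)²/16.20 + (17−12.00)²/12.00 + (6−7.80)²/7.80 = 7.5727
df = 4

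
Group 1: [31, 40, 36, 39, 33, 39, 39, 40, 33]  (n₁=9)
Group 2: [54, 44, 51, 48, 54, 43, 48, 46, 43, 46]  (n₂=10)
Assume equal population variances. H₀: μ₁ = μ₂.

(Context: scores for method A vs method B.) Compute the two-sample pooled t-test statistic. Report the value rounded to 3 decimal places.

x̄₁=36.667, s₁=3.500, n₁=9
x̄₂=47.700, s₂=4.138, n₂=10
s_p² = [8·3.500² + 9·4.138²]/17 = 14.8294
SE = √(s_p²·(1/9+1/10)) = 1.7694
t = (36.667−47.700)/1.7694 = -6.2358
df = 17

test statistic = -6.236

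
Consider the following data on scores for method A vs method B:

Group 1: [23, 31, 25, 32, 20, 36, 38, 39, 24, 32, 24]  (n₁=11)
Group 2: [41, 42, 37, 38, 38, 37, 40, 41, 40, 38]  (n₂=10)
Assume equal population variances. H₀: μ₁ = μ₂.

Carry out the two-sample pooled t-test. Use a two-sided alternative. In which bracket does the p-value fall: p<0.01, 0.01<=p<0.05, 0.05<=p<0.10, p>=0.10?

p-value bracket: p<0.01

x̄₁=29.455, s₁=6.578, n₁=11
x̄₂=39.200, s₂=1.814, n₂=10
s_p² = [10·6.578² + 9·1.814²]/19 = 24.3330
SE = √(s_p²·(1/11+1/10)) = 2.1553
t = (29.455−39.200)/2.1553 = -4.5216
df = 19
p-value (two-sided) = 0.00023
→ bracket: p<0.01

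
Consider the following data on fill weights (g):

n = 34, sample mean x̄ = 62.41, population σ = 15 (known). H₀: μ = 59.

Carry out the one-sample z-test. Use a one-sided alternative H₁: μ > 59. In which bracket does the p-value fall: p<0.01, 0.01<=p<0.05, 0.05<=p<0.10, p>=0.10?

p-value bracket: 0.05<=p<0.10

SE = σ/√n = 15/√34 = 2.5725
z = (x̄−μ₀)/SE = (62.41−59)/2.5725 = 1.3256
p-value (one-sided, H₁ greater) = 0.09249
→ bracket: 0.05<=p<0.10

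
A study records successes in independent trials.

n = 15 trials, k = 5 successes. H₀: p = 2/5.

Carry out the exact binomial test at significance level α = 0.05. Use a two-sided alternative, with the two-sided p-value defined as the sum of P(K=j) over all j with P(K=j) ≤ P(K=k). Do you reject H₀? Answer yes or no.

Exact binomial: n=15, k=5, p₀=2/5=0.4000
P(X=j) = C(n,j)·p₀^j·(1−p₀)^(n−j); p = Σ P(X=j) over j with P(X=j) ≤ P(X=5)
p-value (two-sided) = 0.79340
At α=0.05: p ≥ α → fail to reject H₀

reject H₀: no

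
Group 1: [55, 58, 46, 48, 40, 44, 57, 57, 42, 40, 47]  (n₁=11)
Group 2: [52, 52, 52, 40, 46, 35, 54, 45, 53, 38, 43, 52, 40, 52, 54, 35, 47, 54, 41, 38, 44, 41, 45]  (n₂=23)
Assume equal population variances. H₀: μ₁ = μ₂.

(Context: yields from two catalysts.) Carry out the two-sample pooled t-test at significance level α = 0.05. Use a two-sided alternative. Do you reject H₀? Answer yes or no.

x̄₁=48.545, s₁=7.019, n₁=11
x̄₂=45.783, s₂=6.494, n₂=23
s_p² = [10·7.019² + 22·6.494²]/32 = 44.3950
SE = √(s_p²·(1/11+1/23)) = 2.4426
t = (48.545−45.783)/2.4426 = 1.1311
df = 32
p-value (two-sided) = 0.26641
At α=0.05: p ≥ α → fail to reject H₀

reject H₀: no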